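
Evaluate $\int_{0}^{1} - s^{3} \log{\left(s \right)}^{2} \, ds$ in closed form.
$- \frac{1}{32}$

Start from the elementary integral
$$J(a) = \int_{0}^{1} - s^{a} \, ds = - \frac{1}{a + 1}.$$

Differentiating under the integral sign brings down a factor of $\ln s$:
$$\frac{dJ}{da} = \int_{0}^{1} - s^{a} \log{\left(s \right)} \, ds = \frac{1}{\left(a + 1\right)^{2}}.$$

Repeating twice in total — each differentiation brings down another $\ln s$ — gives
$$\frac{d^{2}J}{da^{2}} = \int_{0}^{1} - s^{a} \log{\left(s \right)}^{2} \, ds = - \frac{2}{\left(a + 1\right)^{3}},$$
and the integrand here is exactly the target integrand, so $I = - \frac{2}{\left(a + 1\right)^{3}}$.

Setting $a = 3$:
$$I = - \frac{1}{32}.$$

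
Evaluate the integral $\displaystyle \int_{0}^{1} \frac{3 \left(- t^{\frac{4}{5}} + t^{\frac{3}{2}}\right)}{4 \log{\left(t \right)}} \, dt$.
$\log{\left(\frac{5 \sqrt{15} \sqrt[4]{2}}{18} \right)}$

Introduce a parameter $a$ in the exponent: let $I(a) = \int_{0}^{1} \frac{3 \left(t^{\frac{3}{2}} - t^{a}\right)}{4 \log{\left(t \right)}} \, dt$.

Since $\dfrac{\partial}{\partial a}\,t^{a} = t^{a} \ln t$, the $\ln t$ in the denominator cancels and
$$\frac{dI}{da} = \int_{0}^{1} - \frac{3}{4} t^{a} \, dt = - \frac{3}{4} \left[\frac{t^{a+1}}{a+1}\right]_0^1 = - \frac{3}{4 a + 4}.$$

Integrating with respect to $a$ gives $I(a) = - \frac{3 \log{\left(a + 1 \right)}}{4} - \frac{3 \log{\left(2 \right)}}{4} + \frac{3 \log{\left(5 \right)}}{4} + C$.

At $a = \frac{3}{2}$ the integrand is identically $0$, so $I(\frac{3}{2}) = 0$. The closed form gives $0$, hence $C = 0$.

Setting $a = \frac{4}{5}$:
$$I = \log{\left(\frac{5 \sqrt{15} \sqrt[4]{2}}{18} \right)}.$$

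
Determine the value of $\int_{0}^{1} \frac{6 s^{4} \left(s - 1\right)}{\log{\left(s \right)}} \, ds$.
$\log{\left(\frac{46656}{15625} \right)}$

Introduce a parameter $a$ in the exponent: let $I(a) = \int_{0}^{1} \frac{6 \left(s^{5} - s^{a}\right)}{\log{\left(s \right)}} \, ds$.

Since $\dfrac{\partial}{\partial a}\,s^{a} = s^{a} \ln s$, the $\ln s$ in the denominator cancels and
$$\frac{dI}{da} = \int_{0}^{1} -6 s^{a} \, ds = -6 \left[\frac{s^{a+1}}{a+1}\right]_0^1 = - \frac{6}{a + 1}.$$

Integrating with respect to $a$ gives $I(a) = \log{\left(\frac{46656}{\left(a + 1\right)^{6}} \right)} + C$.

At $a = 5$ the integrand is identically $0$, so $I(5) = 0$. The closed form gives $0$, hence $C = 0$.

Setting $a = 4$:
$$I = \log{\left(\frac{46656}{15625} \right)}.$$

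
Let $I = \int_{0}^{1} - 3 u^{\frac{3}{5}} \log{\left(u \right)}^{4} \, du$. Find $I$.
$- \frac{28125}{4096}$

Consider the simpler parametrised integral
$$J(a) = \int_{0}^{1} - 3 u^{a} \, du = - \frac{3}{a + 1}.$$

Differentiating under the integral sign brings down a factor of $\ln u$:
$$\frac{dJ}{da} = \int_{0}^{1} - 3 u^{a} \log{\left(u \right)} \, du = \frac{3}{\left(a + 1\right)^{2}}.$$

Repeating $4$ times in total — each differentiation brings down another $\ln u$ — gives
$$\frac{d^{4}J}{da^{4}} = \int_{0}^{1} - 3 u^{a} \log{\left(u \right)}^{4} \, du = - \frac{72}{\left(a + 1\right)^{5}},$$
and the integrand here is exactly the target integrand, so $I = - \frac{72}{\left(a + 1\right)^{5}}$.

Setting $a = \frac{3}{5}$:
$$I = - \frac{28125}{4096}.$$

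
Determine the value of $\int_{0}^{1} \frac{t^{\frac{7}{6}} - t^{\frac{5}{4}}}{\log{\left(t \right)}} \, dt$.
$\log{\left(\frac{26}{27} \right)}$

Introduce a parameter $a$ in the exponent: let $I(a) = \int_{0}^{1} \frac{- t^{\frac{5}{4}} + t^{a}}{\log{\left(t \right)}} \, dt$.

Since $\dfrac{\partial}{\partial a}\,t^{a} = t^{a} \ln t$, the $\ln t$ in the denominator cancels and
$$\frac{dI}{da} = \int_{0}^{1} t^{a} \, dt = \left[\frac{t^{a+1}}{a+1}\right]_0^1 = \frac{1}{a + 1}.$$

Integrating with respect to $a$ gives $I(a) = \log{\left(\frac{4 a}{9} + \frac{4}{9} \right)} + C$.

At $a = \frac{5}{4}$ the integrand is identically $0$, so $I(\frac{5}{4}) = 0$. The closed form gives $0$, hence $C = 0$.

Setting $a = \frac{7}{6}$:
$$I = \log{\left(\frac{26}{27} \right)}.$$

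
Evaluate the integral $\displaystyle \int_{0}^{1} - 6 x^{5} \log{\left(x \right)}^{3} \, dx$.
$\frac{1}{36}$

Begin with the known integral
$$J(a) = \int_{0}^{1} - 6 x^{a} \, dx = - \frac{6}{a + 1}.$$

Differentiating under the integral sign brings down a factor of $\ln x$:
$$\frac{dJ}{da} = \int_{0}^{1} - 6 x^{a} \log{\left(x \right)} \, dx = \frac{6}{\left(a + 1\right)^{2}}.$$

Repeating $3$ times in total — each differentiation brings down another $\ln x$ — gives
$$\frac{d^{3}J}{da^{3}} = \int_{0}^{1} - 6 x^{a} \log{\left(x \right)}^{3} \, dx = \frac{36}{\left(a + 1\right)^{4}},$$
and the integrand here is exactly the target integrand, so $I = \frac{36}{\left(a + 1\right)^{4}}$.

Setting $a = 5$:
$$I = \frac{1}{36}.$$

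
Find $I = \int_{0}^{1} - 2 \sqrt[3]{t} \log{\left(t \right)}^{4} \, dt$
$- \frac{729}{64}$

Consider the simpler parametrised integral
$$J(a) = \int_{0}^{1} - 2 t^{a} \, dt = - \frac{2}{a + 1}.$$

Differentiating under the integral sign brings down a factor of $\ln t$:
$$\frac{dJ}{da} = \int_{0}^{1} - 2 t^{a} \log{\left(t \right)} \, dt = \frac{2}{\left(a + 1\right)^{2}}.$$

Repeating $4$ times in total — each differentiation brings down another $\ln t$ — gives
$$\frac{d^{4}J}{da^{4}} = \int_{0}^{1} - 2 t^{a} \log{\left(t \right)}^{4} \, dt = - \frac{48}{\left(a + 1\right)^{5}},$$
and the integrand here is exactly the target integrand, so $I = - \frac{48}{\left(a + 1\right)^{5}}$.

Setting $a = \frac{1}{3}$:
$$I = - \frac{729}{64}.$$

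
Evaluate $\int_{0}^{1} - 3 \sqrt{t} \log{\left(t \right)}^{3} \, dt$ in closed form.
$\frac{32}{9}$

Start from the elementary integral
$$J(a) = \int_{0}^{1} - 3 t^{a} \, dt = - \frac{3}{a + 1}.$$

Differentiating under the integral sign brings down a factor of $\ln t$:
$$\frac{dJ}{da} = \int_{0}^{1} - 3 t^{a} \log{\left(t \right)} \, dt = \frac{3}{\left(a + 1\right)^{2}}.$$

Repeating $3$ times in total — each differentiation brings down another $\ln t$ — gives
$$\frac{d^{3}J}{da^{3}} = \int_{0}^{1} - 3 t^{a} \log{\left(t \right)}^{3} \, dt = \frac{18}{\left(a + 1\right)^{4}},$$
and the integrand here is exactly the target integrand, so $I = \frac{18}{\left(a + 1\right)^{4}}$.

Setting $a = \frac{1}{2}$:
$$I = \frac{32}{9}.$$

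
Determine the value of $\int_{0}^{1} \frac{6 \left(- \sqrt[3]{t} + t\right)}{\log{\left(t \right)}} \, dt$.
$\log{\left(\frac{729}{64} \right)}$

Introduce a parameter $a$ in the exponent: let $I(a) = \int_{0}^{1} \frac{6 \left(- \sqrt[3]{t} + t^{a}\right)}{\log{\left(t \right)}} \, dt$.

Since $\dfrac{\partial}{\partial a}\,t^{a} = t^{a} \ln t$, the $\ln t$ in the denominator cancels and
$$\frac{dI}{da} = \int_{0}^{1} 6 t^{a} \, dt = 6 \left[\frac{t^{a+1}}{a+1}\right]_0^1 = \frac{6}{a + 1}.$$

Integrating with respect to $a$ gives $I(a) = \log{\left(\frac{729 \left(a + 1\right)^{6}}{4096} \right)} + C$.

At $a = \frac{1}{3}$ the integrand is identically $0$, so $I(\frac{1}{3}) = 0$. The closed form gives $0$, hence $C = 0$.

Setting $a = 1$:
$$I = \log{\left(\frac{729}{64} \right)}.$$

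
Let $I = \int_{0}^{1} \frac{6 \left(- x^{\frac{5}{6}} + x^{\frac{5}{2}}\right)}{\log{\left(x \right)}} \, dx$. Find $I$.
$\log{\left(\frac{85766121}{1771561} \right)}$

Introduce a parameter $a$ in the exponent: let $I(a) = \int_{0}^{1} \frac{6 \left(- x^{\frac{5}{6}} + x^{a}\right)}{\log{\left(x \right)}} \, dx$.

Since $\dfrac{\partial}{\partial a}\,x^{a} = x^{a} \ln x$, the $\ln x$ in the denominator cancels and
$$\frac{dI}{da} = \int_{0}^{1} 6 x^{a} \, dx = 6 \left[\frac{x^{a+1}}{a+1}\right]_0^1 = \frac{6}{a + 1}.$$

Integrating with respect to $a$ gives $I(a) = \log{\left(\frac{46656 \left(a + 1\right)^{6}}{1771561} \right)} + C$.

At $a = \frac{5}{6}$ the integrand is identically $0$, so $I(\frac{5}{6}) = 0$. The closed form gives $0$, hence $C = 0$.

Setting $a = \frac{5}{2}$:
$$I = \log{\left(\frac{85766121}{1771561} \right)}.$$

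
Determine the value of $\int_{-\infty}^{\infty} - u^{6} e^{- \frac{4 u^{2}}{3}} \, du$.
$- \frac{405 \sqrt{3} \sqrt{\pi}}{1024}$

Begin with the known integral
$$J(a) = \int_{-\infty}^{\infty} - e^{- a u^{2}} \, du = - \frac{\sqrt{\pi}}{\sqrt{a}}.$$

Differentiating under the integral sign brings down a factor of $(-u^2)$:
$$\frac{dJ}{da} = \int_{-\infty}^{\infty} u^{2} e^{- a u^{2}} \, du = \frac{\sqrt{\pi}}{2 a^{\frac{3}{2}}}.$$

Repeating $3$ times in total — each differentiation brings down another $(-u^2)$ — gives
$$\frac{d^{3}J}{da^{3}} = \int_{-\infty}^{\infty} u^{6} e^{- a u^{2}} \, du = \frac{15 \sqrt{\pi}}{8 a^{\frac{7}{2}}},$$
and the integrand here is $(-1)^{3}$ times the target integrand, so $I = (-1)^{3}\,\frac{d^{3}J}{da^{3}} = - \frac{15 \sqrt{\pi}}{8 a^{\frac{7}{2}}}$.

Setting $a = \frac{4}{3}$:
$$I = - \frac{405 \sqrt{3} \sqrt{\pi}}{1024}.$$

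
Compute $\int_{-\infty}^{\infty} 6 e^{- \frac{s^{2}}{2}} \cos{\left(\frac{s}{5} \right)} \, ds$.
$\frac{6 \sqrt{2} \sqrt{\pi}}{e^{\frac{1}{50}}}$

Define $I(b) = \int_{-\infty}^{\infty} 6 e^{- \frac{s^{2}}{2}} \cos{\left(b s \right)} \, ds$.

Differentiating under the integral sign,
$$I'(b) = \int_{-\infty}^{\infty} - 6 s e^{- \frac{s^{2}}{2}} \sin{\left(b s \right)} \, ds.$$

Integrate $\int_{-\infty}^{\infty} s \sin(b s)\, e^{- \frac{s^{2}}{2}}\, ds$ by parts with $u = \sin(b s)$ and $dv = s\, e^{- \frac{s^{2}}{2}}\, ds$, giving $v = - e^{- \frac{s^{2}}{2}}$. The boundary term vanishes and
$$\int_{-\infty}^{\infty} s \sin(b s)\, e^{- \frac{s^{2}}{2}}\, ds = b \int_{-\infty}^{\infty} \cos(b s)\, e^{- \frac{s^{2}}{2}}\, ds,$$
so $I'(b) = - b\, I(b)$.

This is a separable first-order ODE; solving with the initial condition $I(0) = \int_{-\infty}^{\infty} 6 e^{- \frac{s^{2}}{2}}\,ds = 6 \sqrt{2} \sqrt{\pi}$ gives
$$I(b) = 6 \sqrt{2} \sqrt{\pi} e^{- \frac{b^{2}}{2}}.$$

Setting $b = \frac{1}{5}$:
$$I = \frac{6 \sqrt{2} \sqrt{\pi}}{e^{\frac{1}{50}}}.$$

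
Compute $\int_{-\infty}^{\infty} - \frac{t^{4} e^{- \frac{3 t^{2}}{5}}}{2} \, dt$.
$- \frac{25 \sqrt{15} \sqrt{\pi}}{72}$

Begin with the known integral
$$J(a) = \int_{-\infty}^{\infty} - \frac{e^{- a t^{2}}}{2} \, dt = - \frac{\sqrt{\pi}}{2 \sqrt{a}}.$$

Differentiating under the integral sign brings down a factor of $(-t^2)$:
$$\frac{dJ}{da} = \int_{-\infty}^{\infty} \frac{t^{2} e^{- a t^{2}}}{2} \, dt = \frac{\sqrt{\pi}}{4 a^{\frac{3}{2}}}.$$

Repeating twice in total — each differentiation brings down another $(-t^2)$ — gives
$$\frac{d^{2}J}{da^{2}} = \int_{-\infty}^{\infty} - \frac{t^{4} e^{- a t^{2}}}{2} \, dt = - \frac{3 \sqrt{\pi}}{8 a^{\frac{5}{2}}},$$
and the integrand here is exactly the target integrand, so $I = - \frac{3 \sqrt{\pi}}{8 a^{\frac{5}{2}}}$.

Setting $a = \frac{3}{5}$:
$$I = - \frac{25 \sqrt{15} \sqrt{\pi}}{72}.$$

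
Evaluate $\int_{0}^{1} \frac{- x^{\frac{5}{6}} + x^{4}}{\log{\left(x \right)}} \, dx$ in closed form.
$\log{\left(\frac{30}{11} \right)}$

Replace the exponent $4$ by a parameter $a$: let $I(a) = \int_{0}^{1} \frac{- x^{\frac{5}{6}} + x^{a}}{\log{\left(x \right)}} \, dx$.

Since $\dfrac{\partial}{\partial a}\,x^{a} = x^{a} \ln x$, the $\ln x$ in the denominator cancels and
$$\frac{dI}{da} = \int_{0}^{1} x^{a} \, dx = \left[\frac{x^{a+1}}{a+1}\right]_0^1 = \frac{1}{a + 1}.$$

Integrating with respect to $a$ gives $I(a) = \log{\left(\frac{6 a}{11} + \frac{6}{11} \right)} + C$.

At $a = \frac{5}{6}$ the integrand is identically $0$, so $I(\frac{5}{6}) = 0$. The closed form gives $0$, hence $C = 0$.

Setting $a = 4$:
$$I = \log{\left(\frac{30}{11} \right)}.$$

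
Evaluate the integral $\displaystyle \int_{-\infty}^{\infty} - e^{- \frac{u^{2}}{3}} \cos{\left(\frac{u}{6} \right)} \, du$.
$- \frac{\sqrt{3} \sqrt{\pi}}{e^{\frac{1}{48}}}$

Let $b$ denote the cosine frequency and define $I(b) = \int_{-\infty}^{\infty} - e^{- \frac{u^{2}}{3}} \cos{\left(b u \right)} \, du$.

Differentiating under the integral sign,
$$I'(b) = \int_{-\infty}^{\infty} u e^{- \frac{u^{2}}{3}} \sin{\left(b u \right)} \, du.$$

Integrate $\int_{-\infty}^{\infty} u \sin(b u)\, e^{- \frac{u^{2}}{3}}\, du$ by parts with $w = \sin(b u)$ and $dv = u\, e^{- \frac{u^{2}}{3}}\, du$, giving $v = - \frac{3 e^{- \frac{u^{2}}{3}}}{2}$. The boundary term vanishes and
$$\int_{-\infty}^{\infty} u \sin(b u)\, e^{- \frac{u^{2}}{3}}\, du = \frac{3 b}{2} \int_{-\infty}^{\infty} \cos(b u)\, e^{- \frac{u^{2}}{3}}\, du,$$
so $I'(b) = - \frac{3 b}{2}\, I(b)$.

This is a separable first-order ODE; solving with the initial condition $I(0) = \int_{-\infty}^{\infty} - e^{- \frac{u^{2}}{3}}\,du = - \sqrt{3} \sqrt{\pi}$ gives
$$I(b) = - \sqrt{3} \sqrt{\pi} e^{- \frac{3 b^{2}}{4}}.$$

Setting $b = \frac{1}{6}$:
$$I = - \frac{\sqrt{3} \sqrt{\pi}}{e^{\frac{1}{48}}}.$$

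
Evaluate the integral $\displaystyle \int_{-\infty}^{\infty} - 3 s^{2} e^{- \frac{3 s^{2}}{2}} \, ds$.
$- \frac{\sqrt{6} \sqrt{\pi}}{3}$

Consider the simpler parametrised integral
$$J(a) = \int_{-\infty}^{\infty} - 3 e^{- a s^{2}} \, ds = - \frac{3 \sqrt{\pi}}{\sqrt{a}}.$$

Differentiating under the integral sign brings down a factor of $(-s^2)$:
$$\frac{dJ}{da} = \int_{-\infty}^{\infty} 3 s^{2} e^{- a s^{2}} \, ds = \frac{3 \sqrt{\pi}}{2 a^{\frac{3}{2}}}.$$

The integral on the left is $-I$, so $I = - \frac{3 \sqrt{\pi}}{2 a^{\frac{3}{2}}}$.

Setting $a = \frac{3}{2}$:
$$I = - \frac{\sqrt{6} \sqrt{\pi}}{3}.$$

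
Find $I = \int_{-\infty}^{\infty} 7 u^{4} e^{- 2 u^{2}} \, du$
$\frac{21 \sqrt{2} \sqrt{\pi}}{32}$

Start from the elementary integral
$$J(a) = \int_{-\infty}^{\infty} 7 e^{- a u^{2}} \, du = \frac{7 \sqrt{\pi}}{\sqrt{a}}.$$

Differentiating under the integral sign brings down a factor of $(-u^2)$:
$$\frac{dJ}{da} = \int_{-\infty}^{\infty} - 7 u^{2} e^{- a u^{2}} \, du = - \frac{7 \sqrt{\pi}}{2 a^{\frac{3}{2}}}.$$

Repeating twice in total — each differentiation brings down another $(-u^2)$ — gives
$$\frac{d^{2}J}{da^{2}} = \int_{-\infty}^{\infty} 7 u^{4} e^{- a u^{2}} \, du = \frac{21 \sqrt{\pi}}{4 a^{\frac{5}{2}}},$$
and the integrand here is exactly the target integrand, so $I = \frac{21 \sqrt{\pi}}{4 a^{\frac{5}{2}}}$.

Setting $a = 2$:
$$I = \frac{21 \sqrt{2} \sqrt{\pi}}{32}.$$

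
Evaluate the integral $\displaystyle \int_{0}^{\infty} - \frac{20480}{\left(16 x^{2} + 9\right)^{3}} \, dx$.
$- \frac{320 \pi}{81}$

Recall the elementary integral
$$J(a) = \int_{0}^{\infty} - \frac{5}{a^{2} + x^{2}} \, dx = - \frac{5 \pi}{2 a}.$$

Differentiating under the integral sign with respect to $a$,
$$\frac{dJ}{da} = \int_{0}^{\infty} \frac{10 a}{\left(a^{2} + x^{2}\right)^{2}} \, dx = \frac{5 \pi}{2 a^{2}},$$
so $\int_{0}^{\infty} - \frac{5}{\left(a^{2} + x^{2}\right)^{2}} \, dx = - \frac{5 \pi}{4 a^{3}}$.

Repeating — each differentiation of $1/(x^2+a^2)^j$ produces $-2ja/(x^2+a^2)^{j+1}$ — and dividing through by $-2ja$ at each step yields, after $2$ differentiations in total,
$$\int_{0}^{\infty} - \frac{5}{\left(a^{2} + x^{2}\right)^{3}} \, dx = - \frac{15 \pi}{16 a^{5}}.$$

Setting $a = \frac{3}{4}$:
$$I = - \frac{320 \pi}{81}.$$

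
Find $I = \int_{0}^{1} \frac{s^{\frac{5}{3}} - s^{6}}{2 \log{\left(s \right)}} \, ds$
$\log{\left(\frac{2 \sqrt{42}}{21} \right)}$

Replace the exponent $\frac{5}{3}$ by a parameter $a$: let $I(a) = \int_{0}^{1} \frac{- s^{6} + s^{a}}{2 \log{\left(s \right)}} \, ds$.

Since $\dfrac{\partial}{\partial a}\,s^{a} = s^{a} \ln s$, the $\ln s$ in the denominator cancels and
$$\frac{dI}{da} = \int_{0}^{1} \frac{1}{2} s^{a} \, ds = \frac{1}{2} \left[\frac{s^{a+1}}{a+1}\right]_0^1 = \frac{1}{2 \left(a + 1\right)}.$$

Integrating with respect to $a$ gives $I(a) = \frac{\log{\left(a + 1 \right)}}{2} - \frac{\log{\left(7 \right)}}{2} + C$.

At $a = 6$ the integrand is identically $0$, so $I(6) = 0$. The closed form gives $0$, hence $C = 0$.

Setting $a = \frac{5}{3}$:
$$I = \log{\left(\frac{2 \sqrt{42}}{21} \right)}.$$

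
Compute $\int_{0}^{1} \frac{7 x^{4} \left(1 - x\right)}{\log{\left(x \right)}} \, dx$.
$\log{\left(\frac{78125}{279936} \right)}$

Replace the exponent $5$ by a parameter $a$: let $I(a) = \int_{0}^{1} \frac{7 \left(x^{4} - x^{a}\right)}{\log{\left(x \right)}} \, dx$.

Since $\dfrac{\partial}{\partial a}\,x^{a} = x^{a} \ln x$, the $\ln x$ in the denominator cancels and
$$\frac{dI}{da} = \int_{0}^{1} -7 x^{a} \, dx = -7 \left[\frac{x^{a+1}}{a+1}\right]_0^1 = - \frac{7}{a + 1}.$$

Integrating with respect to $a$ gives $I(a) = \log{\left(\frac{78125}{\left(a + 1\right)^{7}} \right)} + C$.

At $a = 4$ the integrand is identically $0$, so $I(4) = 0$. The closed form gives $0$, hence $C = 0$.

Setting $a = 5$:
$$I = \log{\left(\frac{78125}{279936} \right)}.$$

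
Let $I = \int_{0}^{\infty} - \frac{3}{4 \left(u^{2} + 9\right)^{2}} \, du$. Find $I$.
$- \frac{\pi}{144}$

Start from the standard arctangent integral
$$J(a) = \int_{0}^{\infty} - \frac{3}{4 \left(a^{2} + u^{2}\right)} \, du = - \frac{3 \pi}{8 a}.$$

Differentiating under the integral sign with respect to $a$,
$$\frac{dJ}{da} = \int_{0}^{\infty} \frac{3 a}{2 \left(a^{2} + u^{2}\right)^{2}} \, du = \frac{3 \pi}{8 a^{2}},$$
so $\int_{0}^{\infty} - \frac{3}{4 \left(a^{2} + u^{2}\right)^{2}} \, du = - \frac{3 \pi}{16 a^{3}}$.

Setting $a = 3$:
$$I = - \frac{\pi}{144}.$$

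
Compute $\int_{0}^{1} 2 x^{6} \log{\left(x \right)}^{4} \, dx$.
$\frac{48}{16807}$

Consider the simpler parametrised integral
$$J(a) = \int_{0}^{1} 2 x^{a} \, dx = \frac{2}{a + 1}.$$

Differentiating under the integral sign brings down a factor of $\ln x$:
$$\frac{dJ}{da} = \int_{0}^{1} 2 x^{a} \log{\left(x \right)} \, dx = - \frac{2}{\left(a + 1\right)^{2}}.$$

Repeating $4$ times in total — each differentiation brings down another $\ln x$ — gives
$$\frac{d^{4}J}{da^{4}} = \int_{0}^{1} 2 x^{a} \log{\left(x \right)}^{4} \, dx = \frac{48}{\left(a + 1\right)^{5}},$$
and the integrand here is exactly the target integrand, so $I = \frac{48}{\left(a + 1\right)^{5}}$.

Setting $a = 6$:
$$I = \frac{48}{16807}.$$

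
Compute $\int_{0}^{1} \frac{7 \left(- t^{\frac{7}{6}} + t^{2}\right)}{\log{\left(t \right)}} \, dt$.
$\log{\left(\frac{612220032}{62748517} \right)}$

Replace the exponent $\frac{7}{6}$ by a parameter $a$: let $I(a) = \int_{0}^{1} \frac{7 \left(t^{2} - t^{a}\right)}{\log{\left(t \right)}} \, dt$.

Since $\dfrac{\partial}{\partial a}\,t^{a} = t^{a} \ln t$, the $\ln t$ in the denominator cancels and
$$\frac{dI}{da} = \int_{0}^{1} -7 t^{a} \, dt = -7 \left[\frac{t^{a+1}}{a+1}\right]_0^1 = - \frac{7}{a + 1}.$$

Integrating with respect to $a$ gives $I(a) = \log{\left(\frac{2187}{\left(a + 1\right)^{7}} \right)} + C$.

At $a = 2$ the integrand is identically $0$, so $I(2) = 0$. The closed form gives $0$, hence $C = 0$.

Setting $a = \frac{7}{6}$:
$$I = \log{\left(\frac{612220032}{62748517} \right)}.$$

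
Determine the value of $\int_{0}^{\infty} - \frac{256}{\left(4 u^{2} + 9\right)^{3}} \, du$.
$- \frac{8 \pi}{81}$

Begin with the known result
$$J(a) = \int_{0}^{\infty} - \frac{4}{a^{2} + u^{2}} \, du = - \frac{2 \pi}{a}.$$

Differentiating under the integral sign with respect to $a$,
$$\frac{dJ}{da} = \int_{0}^{\infty} \frac{8 a}{\left(a^{2} + u^{2}\right)^{2}} \, du = \frac{2 \pi}{a^{2}},$$
so $\int_{0}^{\infty} - \frac{4}{\left(a^{2} + u^{2}\right)^{2}} \, du = - \frac{\pi}{a^{3}}$.

Repeating — each differentiation of $1/(u^2+a^2)^j$ produces $-2ja/(u^2+a^2)^{j+1}$ — and dividing through by $-2ja$ at each step yields, after $2$ differentiations in total,
$$\int_{0}^{\infty} - \frac{4}{\left(a^{2} + u^{2}\right)^{3}} \, du = - \frac{3 \pi}{4 a^{5}}.$$

Setting $a = \frac{3}{2}$:
$$I = - \frac{8 \pi}{81}.$$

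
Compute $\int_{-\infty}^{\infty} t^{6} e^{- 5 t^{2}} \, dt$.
$\frac{3 \sqrt{5} \sqrt{\pi}}{1000}$

Begin with the known integral
$$J(a) = \int_{-\infty}^{\infty} e^{- a t^{2}} \, dt = \frac{\sqrt{\pi}}{\sqrt{a}}.$$

Differentiating under the integral sign brings down a factor of $(-t^2)$:
$$\frac{dJ}{da} = \int_{-\infty}^{\infty} - t^{2} e^{- a t^{2}} \, dt = - \frac{\sqrt{\pi}}{2 a^{\frac{3}{2}}}.$$

Repeating $3$ times in total — each differentiation brings down another $(-t^2)$ — gives
$$\frac{d^{3}J}{da^{3}} = \int_{-\infty}^{\infty} - t^{6} e^{- a t^{2}} \, dt = - \frac{15 \sqrt{\pi}}{8 a^{\frac{7}{2}}},$$
and the integrand here is $(-1)^{3}$ times the target integrand, so $I = (-1)^{3}\,\frac{d^{3}J}{da^{3}} = \frac{15 \sqrt{\pi}}{8 a^{\frac{7}{2}}}$.

Setting $a = 5$:
$$I = \frac{3 \sqrt{5} \sqrt{\pi}}{1000}.$$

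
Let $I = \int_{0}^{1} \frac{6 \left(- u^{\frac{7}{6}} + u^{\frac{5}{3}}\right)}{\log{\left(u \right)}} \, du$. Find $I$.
$- \log{\left(\frac{4826809}{16777216} \right)}$

Consider the one-parameter family: let $I(a) = \int_{0}^{1} \frac{6 \left(u^{\frac{5}{3}} - u^{a}\right)}{\log{\left(u \right)}} \, du$.

Since $\dfrac{\partial}{\partial a}\,u^{a} = u^{a} \ln u$, the $\ln u$ in the denominator cancels and
$$\frac{dI}{da} = \int_{0}^{1} -6 u^{a} \, du = -6 \left[\frac{u^{a+1}}{a+1}\right]_0^1 = - \frac{6}{a + 1}.$$

Integrating with respect to $a$ gives $I(a) = - \log{\left(\frac{729 \left(a + 1\right)^{6}}{262144} \right)} + C$.

At $a = \frac{5}{3}$ the integrand is identically $0$, so $I(\frac{5}{3}) = 0$. The closed form gives $0$, hence $C = 0$.

Setting $a = \frac{7}{6}$:
$$I = - \log{\left(\frac{4826809}{16777216} \right)}.$$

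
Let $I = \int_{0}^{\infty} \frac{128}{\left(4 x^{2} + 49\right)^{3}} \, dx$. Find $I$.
$\frac{12 \pi}{16807}$

Recall the elementary integral
$$J(a) = \int_{0}^{\infty} \frac{2}{a^{2} + x^{2}} \, dx = \frac{\pi}{a}.$$

Differentiating under the integral sign with respect to $a$,
$$\frac{dJ}{da} = \int_{0}^{\infty} - \frac{4 a}{\left(a^{2} + x^{2}\right)^{2}} \, dx = - \frac{\pi}{a^{2}},$$
so $\int_{0}^{\infty} \frac{2}{\left(a^{2} + x^{2}\right)^{2}} \, dx = \frac{\pi}{2 a^{3}}$.

Repeating — each differentiation of $1/(x^2+a^2)^j$ produces $-2ja/(x^2+a^2)^{j+1}$ — and dividing through by $-2ja$ at each step yields, after $2$ differentiations in total,
$$\int_{0}^{\infty} \frac{2}{\left(a^{2} + x^{2}\right)^{3}} \, dx = \frac{3 \pi}{8 a^{5}}.$$

Setting $a = \frac{7}{2}$:
$$I = \frac{12 \pi}{16807}.$$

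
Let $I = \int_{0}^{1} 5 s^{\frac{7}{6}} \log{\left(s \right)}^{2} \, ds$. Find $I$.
$\frac{2160}{2197}$

Consider the simpler parametrised integral
$$J(a) = \int_{0}^{1} 5 s^{a} \, ds = \frac{5}{a + 1}.$$

Differentiating under the integral sign brings down a factor of $\ln s$:
$$\frac{dJ}{da} = \int_{0}^{1} 5 s^{a} \log{\left(s \right)} \, ds = - \frac{5}{\left(a + 1\right)^{2}}.$$

Repeating twice in total — each differentiation brings down another $\ln s$ — gives
$$\frac{d^{2}J}{da^{2}} = \int_{0}^{1} 5 s^{a} \log{\left(s \right)}^{2} \, ds = \frac{10}{\left(a + 1\right)^{3}},$$
and the integrand here is exactly the target integrand, so $I = \frac{10}{\left(a + 1\right)^{3}}$.

Setting $a = \frac{7}{6}$:
$$I = \frac{2160}{2197}.$$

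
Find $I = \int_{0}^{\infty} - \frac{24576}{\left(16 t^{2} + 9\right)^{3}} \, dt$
$- \frac{128 \pi}{27}$

Begin with the known result
$$J(a) = \int_{0}^{\infty} - \frac{6}{a^{2} + t^{2}} \, dt = - \frac{3 \pi}{a}.$$

Differentiating under the integral sign with respect to $a$,
$$\frac{dJ}{da} = \int_{0}^{\infty} \frac{12 a}{\left(a^{2} + t^{2}\right)^{2}} \, dt = \frac{3 \pi}{a^{2}},$$
so $\int_{0}^{\infty} - \frac{6}{\left(a^{2} + t^{2}\right)^{2}} \, dt = - \frac{3 \pi}{2 a^{3}}$.

Repeating — each differentiation of $1/(t^2+a^2)^j$ produces $-2ja/(t^2+a^2)^{j+1}$ — and dividing through by $-2ja$ at each step yields, after $2$ differentiations in total,
$$\int_{0}^{\infty} - \frac{6}{\left(a^{2} + t^{2}\right)^{3}} \, dt = - \frac{9 \pi}{8 a^{5}}.$$

Setting $a = \frac{3}{4}$:
$$I = - \frac{128 \pi}{27}.$$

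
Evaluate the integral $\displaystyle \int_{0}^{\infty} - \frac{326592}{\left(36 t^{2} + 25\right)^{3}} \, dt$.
$- \frac{10206 \pi}{3125}$

Start from the standard arctangent integral
$$J(a) = \int_{0}^{\infty} - \frac{7}{a^{2} + t^{2}} \, dt = - \frac{7 \pi}{2 a}.$$

Differentiating under the integral sign with respect to $a$,
$$\frac{dJ}{da} = \int_{0}^{\infty} \frac{14 a}{\left(a^{2} + t^{2}\right)^{2}} \, dt = \frac{7 \pi}{2 a^{2}},$$
so $\int_{0}^{\infty} - \frac{7}{\left(a^{2} + t^{2}\right)^{2}} \, dt = - \frac{7 \pi}{4 a^{3}}$.

Repeating — each differentiation of $1/(t^2+a^2)^j$ produces $-2ja/(t^2+a^2)^{j+1}$ — and dividing through by $-2ja$ at each step yields, after $2$ differentiations in total,
$$\int_{0}^{\infty} - \frac{7}{\left(a^{2} + t^{2}\right)^{3}} \, dt = - \frac{21 \pi}{16 a^{5}}.$$

Setting $a = \frac{5}{6}$:
$$I = - \frac{10206 \pi}{3125}.$$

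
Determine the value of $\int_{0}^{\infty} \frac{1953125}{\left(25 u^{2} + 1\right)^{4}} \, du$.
$\frac{1953125 \pi}{32}$

Recall the elementary integral
$$J(a) = \int_{0}^{\infty} \frac{5}{a^{2} + u^{2}} \, du = \frac{5 \pi}{2 a}.$$

Differentiating under the integral sign with respect to $a$,
$$\frac{dJ}{da} = \int_{0}^{\infty} - \frac{10 a}{\left(a^{2} + u^{2}\right)^{2}} \, du = - \frac{5 \pi}{2 a^{2}},$$
so $\int_{0}^{\infty} \frac{5}{\left(a^{2} + u^{2}\right)^{2}} \, du = \frac{5 \pi}{4 a^{3}}$.

Repeating — each differentiation of $1/(u^2+a^2)^j$ produces $-2ja/(u^2+a^2)^{j+1}$ — and dividing through by $-2ja$ at each step yields, after $3$ differentiations in total,
$$\int_{0}^{\infty} \frac{5}{\left(a^{2} + u^{2}\right)^{4}} \, du = \frac{25 \pi}{32 a^{7}}.$$

Setting $a = \frac{1}{5}$:
$$I = \frac{1953125 \pi}{32}.$$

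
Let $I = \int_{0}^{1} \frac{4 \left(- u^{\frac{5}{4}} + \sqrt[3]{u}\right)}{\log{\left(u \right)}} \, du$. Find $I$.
$- \log{\left(\frac{531441}{65536} \right)}$

Consider the one-parameter family: let $I(a) = \int_{0}^{1} \frac{4 \left(\sqrt[3]{u} - u^{a}\right)}{\log{\left(u \right)}} \, du$.

Since $\dfrac{\partial}{\partial a}\,u^{a} = u^{a} \ln u$, the $\ln u$ in the denominator cancels and
$$\frac{dI}{da} = \int_{0}^{1} -4 u^{a} \, du = -4 \left[\frac{u^{a+1}}{a+1}\right]_0^1 = - \frac{4}{a + 1}.$$

Integrating with respect to $a$ gives $I(a) = - \log{\left(\frac{81 \left(a + 1\right)^{4}}{256} \right)} + C$.

At $a = \frac{1}{3}$ the integrand is identically $0$, so $I(\frac{1}{3}) = 0$. The closed form gives $0$, hence $C = 0$.

Setting $a = \frac{5}{4}$:
$$I = - \log{\left(\frac{531441}{65536} \right)}.$$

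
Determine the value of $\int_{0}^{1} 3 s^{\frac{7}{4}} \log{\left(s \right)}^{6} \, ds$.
$\frac{35389440}{19487171}$

Start from the elementary integral
$$J(a) = \int_{0}^{1} 3 s^{a} \, ds = \frac{3}{a + 1}.$$

Differentiating under the integral sign brings down a factor of $\ln s$:
$$\frac{dJ}{da} = \int_{0}^{1} 3 s^{a} \log{\left(s \right)} \, ds = - \frac{3}{\left(a + 1\right)^{2}}.$$

Repeating $6$ times in total — each differentiation brings down another $\ln s$ — gives
$$\frac{d^{6}J}{da^{6}} = \int_{0}^{1} 3 s^{a} \log{\left(s \right)}^{6} \, ds = \frac{2160}{\left(a + 1\right)^{7}},$$
and the integrand here is exactly the target integrand, so $I = \frac{2160}{\left(a + 1\right)^{7}}$.

Setting $a = \frac{7}{4}$:
$$I = \frac{35389440}{19487171}.$$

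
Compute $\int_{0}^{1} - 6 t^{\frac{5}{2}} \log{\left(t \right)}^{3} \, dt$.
$\frac{576}{2401}$

Begin with the known integral
$$J(a) = \int_{0}^{1} - 6 t^{a} \, dt = - \frac{6}{a + 1}.$$

Differentiating under the integral sign brings down a factor of $\ln t$:
$$\frac{dJ}{da} = \int_{0}^{1} - 6 t^{a} \log{\left(t \right)} \, dt = \frac{6}{\left(a + 1\right)^{2}}.$$

Repeating $3$ times in total — each differentiation brings down another $\ln t$ — gives
$$\frac{d^{3}J}{da^{3}} = \int_{0}^{1} - 6 t^{a} \log{\left(t \right)}^{3} \, dt = \frac{36}{\left(a + 1\right)^{4}},$$
and the integrand here is exactly the target integrand, so $I = \frac{36}{\left(a + 1\right)^{4}}$.

Setting $a = \frac{5}{2}$:
$$I = \frac{576}{2401}.$$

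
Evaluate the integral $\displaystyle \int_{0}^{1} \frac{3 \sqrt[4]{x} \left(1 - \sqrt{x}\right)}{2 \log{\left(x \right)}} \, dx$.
$\log{\left(\frac{5 \sqrt{35}}{49} \right)}$

Replace the exponent $\frac{1}{4}$ by a parameter $a$: let $I(a) = \int_{0}^{1} \frac{3 \left(- x^{\frac{3}{4}} + x^{a}\right)}{2 \log{\left(x \right)}} \, dx$.

Since $\dfrac{\partial}{\partial a}\,x^{a} = x^{a} \ln x$, the $\ln x$ in the denominator cancels and
$$\frac{dI}{da} = \int_{0}^{1} \frac{3}{2} x^{a} \, dx = \frac{3}{2} \left[\frac{x^{a+1}}{a+1}\right]_0^1 = \frac{3}{2 \left(a + 1\right)}.$$

Integrating with respect to $a$ gives $I(a) = \log{\left(\frac{8 \sqrt{7} \left(a + 1\right)^{\frac{3}{2}}}{49} \right)} + C$.

At $a = \frac{3}{4}$ the integrand is identically $0$, so $I(\frac{3}{4}) = 0$. The closed form gives $0$, hence $C = 0$.

Setting $a = \frac{1}{4}$:
$$I = \log{\left(\frac{5 \sqrt{35}}{49} \right)}.$$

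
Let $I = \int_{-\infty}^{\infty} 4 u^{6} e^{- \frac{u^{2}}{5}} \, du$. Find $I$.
$\frac{1875 \sqrt{5} \sqrt{\pi}}{2}$

Consider the simpler parametrised integral
$$J(a) = \int_{-\infty}^{\infty} 4 e^{- a u^{2}} \, du = \frac{4 \sqrt{\pi}}{\sqrt{a}}.$$

Differentiating under the integral sign brings down a factor of $(-u^2)$:
$$\frac{dJ}{da} = \int_{-\infty}^{\infty} - 4 u^{2} e^{- a u^{2}} \, du = - \frac{2 \sqrt{\pi}}{a^{\frac{3}{2}}}.$$

Repeating $3$ times in total — each differentiation brings down another $(-u^2)$ — gives
$$\frac{d^{3}J}{da^{3}} = \int_{-\infty}^{\infty} - 4 u^{6} e^{- a u^{2}} \, du = - \frac{15 \sqrt{\pi}}{2 a^{\frac{7}{2}}},$$
and the integrand here is $(-1)^{3}$ times the target integrand, so $I = (-1)^{3}\,\frac{d^{3}J}{da^{3}} = \frac{15 \sqrt{\pi}}{2 a^{\frac{7}{2}}}$.

Setting $a = \frac{1}{5}$:
$$I = \frac{1875 \sqrt{5} \sqrt{\pi}}{2}.$$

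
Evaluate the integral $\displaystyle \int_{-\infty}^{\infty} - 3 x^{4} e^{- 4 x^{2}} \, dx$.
$- \frac{9 \sqrt{\pi}}{128}$

Consider the simpler parametrised integral
$$J(a) = \int_{-\infty}^{\infty} - 3 e^{- a x^{2}} \, dx = - \frac{3 \sqrt{\pi}}{\sqrt{a}}.$$

Differentiating under the integral sign brings down a factor of $(-x^2)$:
$$\frac{dJ}{da} = \int_{-\infty}^{\infty} 3 x^{2} e^{- a x^{2}} \, dx = \frac{3 \sqrt{\pi}}{2 a^{\frac{3}{2}}}.$$

Repeating twice in total — each differentiation brings down another $(-x^2)$ — gives
$$\frac{d^{2}J}{da^{2}} = \int_{-\infty}^{\infty} - 3 x^{4} e^{- a x^{2}} \, dx = - \frac{9 \sqrt{\pi}}{4 a^{\frac{5}{2}}},$$
and the integrand here is exactly the target integrand, so $I = - \frac{9 \sqrt{\pi}}{4 a^{\frac{5}{2}}}$.

Setting $a = 4$:
$$I = - \frac{9 \sqrt{\pi}}{128}.$$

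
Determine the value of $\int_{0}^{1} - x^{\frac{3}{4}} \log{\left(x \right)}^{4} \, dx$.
$- \frac{24576}{16807}$

Start from the elementary integral
$$J(a) = \int_{0}^{1} - x^{a} \, dx = - \frac{1}{a + 1}.$$

Differentiating under the integral sign brings down a factor of $\ln x$:
$$\frac{dJ}{da} = \int_{0}^{1} - x^{a} \log{\left(x \right)} \, dx = \frac{1}{\left(a + 1\right)^{2}}.$$

Repeating $4$ times in total — each differentiation brings down another $\ln x$ — gives
$$\frac{d^{4}J}{da^{4}} = \int_{0}^{1} - x^{a} \log{\left(x \right)}^{4} \, dx = - \frac{24}{\left(a + 1\right)^{5}},$$
and the integrand here is exactly the target integrand, so $I = - \frac{24}{\left(a + 1\right)^{5}}$.

Setting $a = \frac{3}{4}$:
$$I = - \frac{24576}{16807}.$$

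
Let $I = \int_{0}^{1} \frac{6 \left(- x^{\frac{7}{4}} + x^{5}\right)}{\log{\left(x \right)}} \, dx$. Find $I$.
$\log{\left(\frac{191102976}{1771561} \right)}$

Replace the exponent $\frac{7}{4}$ by a parameter $a$: let $I(a) = \int_{0}^{1} \frac{6 \left(x^{5} - x^{a}\right)}{\log{\left(x \right)}} \, dx$.

Since $\dfrac{\partial}{\partial a}\,x^{a} = x^{a} \ln x$, the $\ln x$ in the denominator cancels and
$$\frac{dI}{da} = \int_{0}^{1} -6 x^{a} \, dx = -6 \left[\frac{x^{a+1}}{a+1}\right]_0^1 = - \frac{6}{a + 1}.$$

Integrating with respect to $a$ gives $I(a) = \log{\left(\frac{46656}{\left(a + 1\right)^{6}} \right)} + C$.

At $a = 5$ the integrand is identically $0$, so $I(5) = 0$. The closed form gives $0$, hence $C = 0$.

Setting $a = \frac{7}{4}$:
$$I = \log{\left(\frac{191102976}{1771561} \right)}.$$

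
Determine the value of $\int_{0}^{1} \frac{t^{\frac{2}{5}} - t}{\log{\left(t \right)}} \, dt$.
$\log{\left(\frac{7}{10} \right)}$

Replace the exponent $\frac{2}{5}$ by a parameter $a$: let $I(a) = \int_{0}^{1} \frac{- t + t^{a}}{\log{\left(t \right)}} \, dt$.

Since $\dfrac{\partial}{\partial a}\,t^{a} = t^{a} \ln t$, the $\ln t$ in the denominator cancels and
$$\frac{dI}{da} = \int_{0}^{1} t^{a} \, dt = \left[\frac{t^{a+1}}{a+1}\right]_0^1 = \frac{1}{a + 1}.$$

Integrating with respect to $a$ gives $I(a) = \log{\left(\frac{a}{2} + \frac{1}{2} \right)} + C$.

At $a = 1$ the integrand is identically $0$, so $I(1) = 0$. The closed form gives $0$, hence $C = 0$.

Setting $a = \frac{2}{5}$:
$$I = \log{\left(\frac{7}{10} \right)}.$$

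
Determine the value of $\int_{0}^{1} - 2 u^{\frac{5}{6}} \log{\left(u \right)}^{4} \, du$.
$- \frac{373248}{161051}$

Consider the simpler parametrised integral
$$J(a) = \int_{0}^{1} - 2 u^{a} \, du = - \frac{2}{a + 1}.$$

Differentiating under the integral sign brings down a factor of $\ln u$:
$$\frac{dJ}{da} = \int_{0}^{1} - 2 u^{a} \log{\left(u \right)} \, du = \frac{2}{\left(a + 1\right)^{2}}.$$

Repeating $4$ times in total — each differentiation brings down another $\ln u$ — gives
$$\frac{d^{4}J}{da^{4}} = \int_{0}^{1} - 2 u^{a} \log{\left(u \right)}^{4} \, du = - \frac{48}{\left(a + 1\right)^{5}},$$
and the integrand here is exactly the target integrand, so $I = - \frac{48}{\left(a + 1\right)^{5}}$.

Setting $a = \frac{5}{6}$:
$$I = - \frac{373248}{161051}.$$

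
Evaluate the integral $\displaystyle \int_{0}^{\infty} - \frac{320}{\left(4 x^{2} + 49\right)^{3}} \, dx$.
$- \frac{30 \pi}{16807}$

Start from the standard arctangent integral
$$J(a) = \int_{0}^{\infty} - \frac{5}{a^{2} + x^{2}} \, dx = - \frac{5 \pi}{2 a}.$$

Differentiating under the integral sign with respect to $a$,
$$\frac{dJ}{da} = \int_{0}^{\infty} \frac{10 a}{\left(a^{2} + x^{2}\right)^{2}} \, dx = \frac{5 \pi}{2 a^{2}},$$
so $\int_{0}^{\infty} - \frac{5}{\left(a^{2} + x^{2}\right)^{2}} \, dx = - \frac{5 \pi}{4 a^{3}}$.

Repeating — each differentiation of $1/(x^2+a^2)^j$ produces $-2ja/(x^2+a^2)^{j+1}$ — and dividing through by $-2ja$ at each step yields, after $2$ differentiations in total,
$$\int_{0}^{\infty} - \frac{5}{\left(a^{2} + x^{2}\right)^{3}} \, dx = - \frac{15 \pi}{16 a^{5}}.$$

Setting $a = \frac{7}{2}$:
$$I = - \frac{30 \pi}{16807}.$$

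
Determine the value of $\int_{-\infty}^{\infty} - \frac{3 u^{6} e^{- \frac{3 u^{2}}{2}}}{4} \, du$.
$- \frac{5 \sqrt{6} \sqrt{\pi}}{36}$

Start from the elementary integral
$$J(a) = \int_{-\infty}^{\infty} - \frac{3 e^{- a u^{2}}}{4} \, du = - \frac{3 \sqrt{\pi}}{4 \sqrt{a}}.$$

Differentiating under the integral sign brings down a factor of $(-u^2)$:
$$\frac{dJ}{da} = \int_{-\infty}^{\infty} \frac{3 u^{2} e^{- a u^{2}}}{4} \, du = \frac{3 \sqrt{\pi}}{8 a^{\frac{3}{2}}}.$$

Repeating $3$ times in total — each differentiation brings down another $(-u^2)$ — gives
$$\frac{d^{3}J}{da^{3}} = \int_{-\infty}^{\infty} \frac{3 u^{6} e^{- a u^{2}}}{4} \, du = \frac{45 \sqrt{\pi}}{32 a^{\frac{7}{2}}},$$
and the integrand here is $(-1)^{3}$ times the target integrand, so $I = (-1)^{3}\,\frac{d^{3}J}{da^{3}} = - \frac{45 \sqrt{\pi}}{32 a^{\frac{7}{2}}}$.

Setting $a = \frac{3}{2}$:
$$I = - \frac{5 \sqrt{6} \sqrt{\pi}}{36}.$$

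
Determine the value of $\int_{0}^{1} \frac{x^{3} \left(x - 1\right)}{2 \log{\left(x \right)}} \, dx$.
$- \log{\left(2 \right)} + \frac{\log{\left(5 \right)}}{2}$

Replace the exponent $4$ by a parameter $a$: let $I(a) = \int_{0}^{1} \frac{- x^{3} + x^{a}}{2 \log{\left(x \right)}} \, dx$.

Since $\dfrac{\partial}{\partial a}\,x^{a} = x^{a} \ln x$, the $\ln x$ in the denominator cancels and
$$\frac{dI}{da} = \int_{0}^{1} \frac{1}{2} x^{a} \, dx = \frac{1}{2} \left[\frac{x^{a+1}}{a+1}\right]_0^1 = \frac{1}{2 \left(a + 1\right)}.$$

Integrating with respect to $a$ gives $I(a) = \frac{\log{\left(a + 1 \right)}}{2} - \log{\left(2 \right)} + C$.

At $a = 3$ the integrand is identically $0$, so $I(3) = 0$. The closed form gives $0$, hence $C = 0$.

Setting $a = 4$:
$$I = - \log{\left(2 \right)} + \frac{\log{\left(5 \right)}}{2}.$$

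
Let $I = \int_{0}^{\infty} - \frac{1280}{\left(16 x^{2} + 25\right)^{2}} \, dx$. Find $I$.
$- \frac{16 \pi}{25}$

Recall the elementary integral
$$J(a) = \int_{0}^{\infty} - \frac{5}{a^{2} + x^{2}} \, dx = - \frac{5 \pi}{2 a}.$$

Differentiating under the integral sign with respect to $a$,
$$\frac{dJ}{da} = \int_{0}^{\infty} \frac{10 a}{\left(a^{2} + x^{2}\right)^{2}} \, dx = \frac{5 \pi}{2 a^{2}},$$
so $\int_{0}^{\infty} - \frac{5}{\left(a^{2} + x^{2}\right)^{2}} \, dx = - \frac{5 \pi}{4 a^{3}}$.

Setting $a = \frac{5}{4}$:
$$I = - \frac{16 \pi}{25}.$$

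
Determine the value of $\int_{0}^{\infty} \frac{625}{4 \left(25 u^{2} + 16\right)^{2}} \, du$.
$\frac{125 \pi}{1024}$

Recall the elementary integral
$$J(a) = \int_{0}^{\infty} \frac{1}{4 \left(a^{2} + u^{2}\right)} \, du = \frac{\pi}{8 a}.$$

Differentiating under the integral sign with respect to $a$,
$$\frac{dJ}{da} = \int_{0}^{\infty} - \frac{a}{2 \left(a^{2} + u^{2}\right)^{2}} \, du = - \frac{\pi}{8 a^{2}},$$
so $\int_{0}^{\infty} \frac{1}{4 \left(a^{2} + u^{2}\right)^{2}} \, du = \frac{\pi}{16 a^{3}}$.

Setting $a = \frac{4}{5}$:
$$I = \frac{125 \pi}{1024}.$$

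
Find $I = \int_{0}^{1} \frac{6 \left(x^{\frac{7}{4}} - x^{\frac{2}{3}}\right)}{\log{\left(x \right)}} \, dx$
$- \log{\left(\frac{64000000}{1291467969} \right)}$

Replace the exponent $\frac{2}{3}$ by a parameter $a$: let $I(a) = \int_{0}^{1} \frac{6 \left(x^{\frac{7}{4}} - x^{a}\right)}{\log{\left(x \right)}} \, dx$.

Since $\dfrac{\partial}{\partial a}\,x^{a} = x^{a} \ln x$, the $\ln x$ in the denominator cancels and
$$\frac{dI}{da} = \int_{0}^{1} -6 x^{a} \, dx = -6 \left[\frac{x^{a+1}}{a+1}\right]_0^1 = - \frac{6}{a + 1}.$$

Integrating with respect to $a$ gives $I(a) = - \log{\left(\frac{4096 \left(a + 1\right)^{6}}{1771561} \right)} + C$.

At $a = \frac{7}{4}$ the integrand is identically $0$, so $I(\frac{7}{4}) = 0$. The closed form gives $0$, hence $C = 0$.

Setting $a = \frac{2}{3}$:
$$I = - \log{\left(\frac{64000000}{1291467969} \right)}.$$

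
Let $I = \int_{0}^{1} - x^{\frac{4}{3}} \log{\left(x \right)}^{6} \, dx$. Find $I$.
$- \frac{1574640}{823543}$

Start from the elementary integral
$$J(a) = \int_{0}^{1} - x^{a} \, dx = - \frac{1}{a + 1}.$$

Differentiating under the integral sign brings down a factor of $\ln x$:
$$\frac{dJ}{da} = \int_{0}^{1} - x^{a} \log{\left(x \right)} \, dx = \frac{1}{\left(a + 1\right)^{2}}.$$

Repeating $6$ times in total — each differentiation brings down another $\ln x$ — gives
$$\frac{d^{6}J}{da^{6}} = \int_{0}^{1} - x^{a} \log{\left(x \right)}^{6} \, dx = - \frac{720}{\left(a + 1\right)^{7}},$$
and the integrand here is exactly the target integrand, so $I = - \frac{720}{\left(a + 1\right)^{7}}$.

Setting $a = \frac{4}{3}$:
$$I = - \frac{1574640}{823543}.$$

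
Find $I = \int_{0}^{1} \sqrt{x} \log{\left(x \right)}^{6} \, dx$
$\frac{10240}{243}$

Start from the elementary integral
$$J(a) = \int_{0}^{1} x^{a} \, dx = \frac{1}{a + 1}.$$

Differentiating under the integral sign brings down a factor of $\ln x$:
$$\frac{dJ}{da} = \int_{0}^{1} x^{a} \log{\left(x \right)} \, dx = - \frac{1}{\left(a + 1\right)^{2}}.$$

Repeating $6$ times in total — each differentiation brings down another $\ln x$ — gives
$$\frac{d^{6}J}{da^{6}} = \int_{0}^{1} x^{a} \log{\left(x \right)}^{6} \, dx = \frac{720}{\left(a + 1\right)^{7}},$$
and the integrand here is exactly the target integrand, so $I = \frac{720}{\left(a + 1\right)^{7}}$.

Setting $a = \frac{1}{2}$:
$$I = \frac{10240}{243}.$$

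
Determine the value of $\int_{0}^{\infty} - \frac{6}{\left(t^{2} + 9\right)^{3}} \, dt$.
$- \frac{\pi}{216}$

Begin with the known result
$$J(a) = \int_{0}^{\infty} - \frac{6}{a^{2} + t^{2}} \, dt = - \frac{3 \pi}{a}.$$

Differentiating under the integral sign with respect to $a$,
$$\frac{dJ}{da} = \int_{0}^{\infty} \frac{12 a}{\left(a^{2} + t^{2}\right)^{2}} \, dt = \frac{3 \pi}{a^{2}},$$
so $\int_{0}^{\infty} - \frac{6}{\left(a^{2} + t^{2}\right)^{2}} \, dt = - \frac{3 \pi}{2 a^{3}}$.

Repeating — each differentiation of $1/(t^2+a^2)^j$ produces $-2ja/(t^2+a^2)^{j+1}$ — and dividing through by $-2ja$ at each step yields, after $2$ differentiations in total,
$$\int_{0}^{\infty} - \frac{6}{\left(a^{2} + t^{2}\right)^{3}} \, dt = - \frac{9 \pi}{8 a^{5}}.$$

Setting $a = 3$:
$$I = - \frac{\pi}{216}.$$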